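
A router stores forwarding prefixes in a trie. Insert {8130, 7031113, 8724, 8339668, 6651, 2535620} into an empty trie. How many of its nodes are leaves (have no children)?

6

A leaf is a node with no children — equivalently, the end of a word that is not a proper prefix of any other stored word.
Those words: "2535620", "6651", "7031113", "8130", "8339668", "8724"
Leaf count: 6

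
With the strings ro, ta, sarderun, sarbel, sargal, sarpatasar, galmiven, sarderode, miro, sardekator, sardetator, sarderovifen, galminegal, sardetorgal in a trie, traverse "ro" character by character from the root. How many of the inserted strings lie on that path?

1

Traverse "ro" character by character; count nodes along the way that are marked as word ends.
Prefixes of the query that are stored words: "ro"
Count: 1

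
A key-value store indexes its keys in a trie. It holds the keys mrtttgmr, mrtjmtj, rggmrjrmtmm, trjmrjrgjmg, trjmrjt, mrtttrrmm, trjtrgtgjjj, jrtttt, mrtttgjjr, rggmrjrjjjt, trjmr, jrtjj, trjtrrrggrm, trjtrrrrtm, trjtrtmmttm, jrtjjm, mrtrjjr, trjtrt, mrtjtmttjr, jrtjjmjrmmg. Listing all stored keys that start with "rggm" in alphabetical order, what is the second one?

rggmrjrmtmm

Filter for "rggm…" and sort: "rggmrjrjjjt", "rggmrjrmtmm"
The 2nd is rggmrjrmtmm.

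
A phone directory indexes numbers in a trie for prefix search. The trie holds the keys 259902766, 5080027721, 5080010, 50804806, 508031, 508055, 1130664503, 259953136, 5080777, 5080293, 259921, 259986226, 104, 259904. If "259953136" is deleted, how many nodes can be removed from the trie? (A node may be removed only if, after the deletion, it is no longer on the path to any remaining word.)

5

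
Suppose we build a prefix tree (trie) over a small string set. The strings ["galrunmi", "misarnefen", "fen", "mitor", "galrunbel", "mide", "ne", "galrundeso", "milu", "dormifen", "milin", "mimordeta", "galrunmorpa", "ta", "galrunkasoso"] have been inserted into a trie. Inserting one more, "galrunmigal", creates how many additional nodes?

Walking "galrunmigal" from the root, the first 8 characters ("galrunmi") follow existing edges; "g" is the first miss.
So 11 − 8 = 3 new nodes.

3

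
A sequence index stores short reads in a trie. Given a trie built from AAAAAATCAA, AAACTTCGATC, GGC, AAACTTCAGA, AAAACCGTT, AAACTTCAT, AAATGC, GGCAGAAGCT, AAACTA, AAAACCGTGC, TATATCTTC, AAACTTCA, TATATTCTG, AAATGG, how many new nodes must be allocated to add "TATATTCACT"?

3

The longest prefix of "TATATTCACT" already in the trie is "TATATTC" (length 7).
So 10 − 7 = 3 new nodes.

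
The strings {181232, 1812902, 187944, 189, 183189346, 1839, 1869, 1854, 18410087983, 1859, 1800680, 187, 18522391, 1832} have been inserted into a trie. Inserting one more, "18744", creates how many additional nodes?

2

The longest prefix of "18744" already in the trie is "187" (length 3).
New nodes needed: |"18744"| − 3 = 5 − 3 = 2.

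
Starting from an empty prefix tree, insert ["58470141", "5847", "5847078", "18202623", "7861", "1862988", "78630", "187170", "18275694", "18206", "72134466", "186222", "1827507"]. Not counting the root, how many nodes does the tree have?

Trace insertions, counting only characters that open a new branch:
  "58470141" → 8 new (5, 8, 4, 7, 0, 1, 4, 1)
  "5847" → prefix "5847" already present; 0 new (none)
  "5847078" → prefix "58470" already present; 2 new (7, 8)
  "18202623" → 8 new (1, 8, 2, 0, 2, 6, 2, 3)
  "7861" → 4 new (7, 8, 6, 1)
  "1862988" → prefix "18" already present; 5 new (6, 2, 9, 8, 8)
  "78630" → prefix "786" already present; 2 new (3, 0)
  "187170" → prefix "18" already present; 4 new (7, 1, 7, 0)
  "18275694" → prefix "182" already present; 5 new (7, 5, 6, 9, 4)
  "18206" → prefix "1820" already present; 1 new (6)
  "72134466" → prefix "7" already present; 7 new (2, 1, 3, 4, 4, 6, 6)
  "186222" → prefix "1862" already present; 2 new (2, 2)
  "1827507" → prefix "18275" already present; 2 new (0, 7)
Total nodes = 8 + 0 + 2 + 8 + 4 + 5 + 2 + 4 + 5 + 1 + 7 + 2 + 2 = 50

50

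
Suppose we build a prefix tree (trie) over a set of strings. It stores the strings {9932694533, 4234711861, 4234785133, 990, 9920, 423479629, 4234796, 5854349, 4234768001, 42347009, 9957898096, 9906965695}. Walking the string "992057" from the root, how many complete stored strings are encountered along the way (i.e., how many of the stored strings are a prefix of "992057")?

Check each prefix of "992057" against the stored set — each match is an end-marker on the path.
Prefixes of the query that are stored words: "9920"
Count: 1

1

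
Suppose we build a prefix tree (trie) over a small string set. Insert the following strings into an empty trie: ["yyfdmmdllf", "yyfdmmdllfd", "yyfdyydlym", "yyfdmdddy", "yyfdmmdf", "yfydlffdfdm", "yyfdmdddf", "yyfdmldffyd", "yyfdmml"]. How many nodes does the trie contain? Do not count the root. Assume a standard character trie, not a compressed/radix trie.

40

Trie structure (* marks end of a word):
(root)
└─ y
   ├─ f
   │  └─ y
   │     └─ d
   │        └─ l
   │           └─ f
   │              └─ f
   │                 └─ d
   │                    └─ f
   │                       └─ d
   │                          └─ m *
   └─ y
      └─ f
         └─ d
            ├─ m
            │  ├─ d
            │  │  └─ d
            │  │     └─ d
            │  │        ├─ f *
            │  │        └─ y *
            │  ├─ l
            │  │  └─ d
            │  │     └─ f
            │  │        └─ f
            │  │           └─ y
            │  │              └─ d *
            │  └─ m
            │     ├─ d
            │     │  ├─ f *
            │     │  └─ l
            │     │     └─ l
            │     │        └─ f *
            │     │           └─ d *
            │     └─ l *
            └─ y
               └─ y
                  └─ d
                     └─ l
                        └─ y
                           └─ m *
Counting every labelled node above: 40.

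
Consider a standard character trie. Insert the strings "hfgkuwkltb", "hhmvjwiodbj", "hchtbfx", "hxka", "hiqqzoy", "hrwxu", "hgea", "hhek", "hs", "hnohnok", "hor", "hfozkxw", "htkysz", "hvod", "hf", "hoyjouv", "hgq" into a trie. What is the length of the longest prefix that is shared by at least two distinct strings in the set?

2

Equivalently: take the maximum, over all pairs, of their longest common prefix length.
e.g. "hf" and "hfgkuwkltb" share the prefix "hf" of length 2; no pair shares a longer one.
Longest shared-prefix length: 2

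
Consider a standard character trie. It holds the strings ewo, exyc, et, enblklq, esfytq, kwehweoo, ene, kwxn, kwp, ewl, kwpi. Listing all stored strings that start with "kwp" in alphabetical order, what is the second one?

Filter for "kwp…" and sort: "kwp", "kwpi"
Position 2: kwpi

kwpi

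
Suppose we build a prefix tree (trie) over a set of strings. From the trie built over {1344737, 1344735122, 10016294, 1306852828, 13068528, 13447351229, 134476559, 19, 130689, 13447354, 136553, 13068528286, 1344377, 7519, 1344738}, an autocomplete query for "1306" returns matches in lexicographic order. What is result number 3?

Words with prefix "1306", in lexicographic order: "13068528", "1306852828", "13068528286", "130689"
The 3rd is 13068528286.

13068528286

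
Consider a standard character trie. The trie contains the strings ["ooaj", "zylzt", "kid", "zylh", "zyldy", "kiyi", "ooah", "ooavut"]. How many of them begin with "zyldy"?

Walk to "zyldy"; the words in its subtree are exactly those with that prefix.
Words under "zyldy": zyldy
Count: 1

1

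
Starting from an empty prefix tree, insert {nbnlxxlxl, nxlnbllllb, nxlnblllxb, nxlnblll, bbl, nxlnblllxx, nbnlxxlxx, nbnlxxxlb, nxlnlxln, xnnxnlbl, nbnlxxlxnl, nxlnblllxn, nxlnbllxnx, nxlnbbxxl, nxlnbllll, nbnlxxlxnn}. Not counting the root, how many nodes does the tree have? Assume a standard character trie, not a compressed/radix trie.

For each word, the new-node count is its length minus the longest prefix already in the trie:
  "nbnlxxlxl" → 9 new (n, b, n, l, x, x, l, x, l)
  "nxlnbllllb" → prefix "n" already present; 9 new (x, l, n, b, l, l, l, l, b)
  "nxlnblllxb" → prefix "nxlnblll" already present; 2 new (x, b)
  "nxlnblll" → prefix "nxlnblll" already present; 0 new (none)
  "bbl" → 3 new (b, b, l)
  "nxlnblllxx" → prefix "nxlnblllx" already present; 1 new (x)
  "nbnlxxlxx" → prefix "nbnlxxlx" already present; 1 new (x)
  "nbnlxxxlb" → prefix "nbnlxx" already present; 3 new (x, l, b)
  "nxlnlxln" → prefix "nxln" already present; 4 new (l, x, l, n)
  "xnnxnlbl" → 8 new (x, n, n, x, n, l, b, l)
  "nbnlxxlxnl" → prefix "nbnlxxlx" already present; 2 new (n, l)
  "nxlnblllxn" → prefix "nxlnblllx" already present; 1 new (n)
  "nxlnbllxnx" → prefix "nxlnbll" already present; 3 new (x, n, x)
  "nxlnbbxxl" → prefix "nxlnb" already present; 4 new (b, x, x, l)
  "nxlnbllll" → prefix "nxlnbllll" already present; 0 new (none)
  "nbnlxxlxnn" → prefix "nbnlxxlxn" already present; 1 new (n)
Total nodes = 9 + 9 + 2 + 0 + 3 + 1 + 1 + 3 + 4 + 8 + 2 + 1 + 3 + 4 + 0 + 1 = 51

51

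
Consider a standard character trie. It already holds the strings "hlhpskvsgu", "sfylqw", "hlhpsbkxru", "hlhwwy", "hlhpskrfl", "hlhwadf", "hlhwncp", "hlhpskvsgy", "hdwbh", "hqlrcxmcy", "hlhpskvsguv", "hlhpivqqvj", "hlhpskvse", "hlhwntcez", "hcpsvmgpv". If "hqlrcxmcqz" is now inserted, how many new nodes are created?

The longest prefix of "hqlrcxmcqz" already in the trie is "hqlrcxmc" (length 8).
New nodes needed: |"hqlrcxmcqz"| − 8 = 10 − 8 = 2.

2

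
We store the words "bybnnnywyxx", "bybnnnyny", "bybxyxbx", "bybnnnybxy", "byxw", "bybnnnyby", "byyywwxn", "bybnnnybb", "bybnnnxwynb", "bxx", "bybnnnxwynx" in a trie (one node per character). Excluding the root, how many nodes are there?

39

Insert word by word; a character creates a node only if that edge doesn't already exist:
  "bybnnnywyxx" → 11 new (b, y, b, n, n, n, y, w, y, x, x)
  "bybnnnyny" → prefix "bybnnny" already present; 2 new (n, y)
  "bybxyxbx" → prefix "byb" already present; 5 new (x, y, x, b, x)
  "bybnnnybxy" → prefix "bybnnny" already present; 3 new (b, x, y)
  "byxw" → prefix "by" already present; 2 new (x, w)
  "bybnnnyby" → prefix "bybnnnyb" already present; 1 new (y)
  "byyywwxn" → prefix "by" already present; 6 new (y, y, w, w, x, n)
  "bybnnnybb" → prefix "bybnnnyb" already present; 1 new (b)
  "bybnnnxwynb" → prefix "bybnnn" already present; 5 new (x, w, y, n, b)
  "bxx" → prefix "b" already present; 2 new (x, x)
  "bybnnnxwynx" → prefix "bybnnnxwyn" already present; 1 new (x)
Total nodes = 11 + 2 + 5 + 3 + 2 + 1 + 6 + 1 + 5 + 2 + 1 = 39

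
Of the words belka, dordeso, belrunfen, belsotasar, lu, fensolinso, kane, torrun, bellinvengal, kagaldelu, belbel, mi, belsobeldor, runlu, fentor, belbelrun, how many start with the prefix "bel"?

Filter for entries beginning with "bel":
Words under "bel": belbel, belbelrun, belka, bellinvengal, belrunfen, belsobeldor, belsotasar
Count: 7

7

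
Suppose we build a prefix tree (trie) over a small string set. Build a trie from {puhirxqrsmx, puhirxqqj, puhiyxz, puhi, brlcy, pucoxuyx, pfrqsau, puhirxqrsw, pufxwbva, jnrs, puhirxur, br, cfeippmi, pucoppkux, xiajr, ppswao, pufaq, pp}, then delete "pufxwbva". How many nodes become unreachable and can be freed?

A node on "pufxwbva"'s path can go only if nothing else ends at it or branches off below it.
The suffix "xwbva" (5 nodes) is used only by "pufxwbva"; the node for "puf" still has the child "a", so pruning stops there.
Nodes removed: 5

5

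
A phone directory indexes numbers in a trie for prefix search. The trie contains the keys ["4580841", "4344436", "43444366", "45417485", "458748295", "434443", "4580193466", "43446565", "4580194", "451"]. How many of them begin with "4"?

10

Traverse to the node for "4", then collect every word in that subtree.
Matches: "434443", "4344436", "43444366", "43446565", "451", "45417485", "4580193466", "4580194", "4580841", "458748295"
Count: 10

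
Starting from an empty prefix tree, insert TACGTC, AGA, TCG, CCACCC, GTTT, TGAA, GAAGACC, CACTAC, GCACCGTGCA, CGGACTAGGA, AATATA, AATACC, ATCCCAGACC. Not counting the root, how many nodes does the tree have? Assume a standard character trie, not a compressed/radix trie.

69

Count nodes per top-level branch (shared prefixes stored once):
  'A'-branch (AATACC, AATATA, AGA, ATCCCAGACC): 19 nodes
  'C'-branch (CACTAC, CCACCC, CGGACTAGGA): 20 nodes
  'G'-branch (GAAGACC, GCACCGTGCA, GTTT): 19 nodes
  'T'-branch (TACGTC, TCG, TGAA): 11 nodes
Sum: 69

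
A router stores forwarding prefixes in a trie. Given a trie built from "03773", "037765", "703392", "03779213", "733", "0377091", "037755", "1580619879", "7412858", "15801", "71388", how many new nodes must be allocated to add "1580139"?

2

The longest prefix of "1580139" already in the trie is "15801" (length 5).
New nodes needed: |"1580139"| − 5 = 7 − 5 = 2.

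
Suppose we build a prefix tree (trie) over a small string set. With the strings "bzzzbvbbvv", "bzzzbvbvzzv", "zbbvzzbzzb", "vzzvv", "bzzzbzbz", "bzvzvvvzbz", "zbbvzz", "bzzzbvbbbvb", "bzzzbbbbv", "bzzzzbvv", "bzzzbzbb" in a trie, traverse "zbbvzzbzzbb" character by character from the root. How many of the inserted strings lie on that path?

2

Walk "zbbvzzbzzbb" from the root; an end-of-word marker is hit whenever a stored word is a prefix of "zbbvzzbzzbb".
Prefixes of the query that are stored words: "zbbvzz", "zbbvzzbzzb"
Count: 2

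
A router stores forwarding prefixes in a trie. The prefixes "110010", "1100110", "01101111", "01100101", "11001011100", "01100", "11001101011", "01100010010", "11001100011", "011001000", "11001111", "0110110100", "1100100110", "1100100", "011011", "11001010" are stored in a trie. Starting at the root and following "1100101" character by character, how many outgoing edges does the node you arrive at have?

2

The children of the "1100101" node are the distinct next characters among strings starting with "1100101".
Distinct next characters after "1100101": 0, 1.
That node has 2 child edges.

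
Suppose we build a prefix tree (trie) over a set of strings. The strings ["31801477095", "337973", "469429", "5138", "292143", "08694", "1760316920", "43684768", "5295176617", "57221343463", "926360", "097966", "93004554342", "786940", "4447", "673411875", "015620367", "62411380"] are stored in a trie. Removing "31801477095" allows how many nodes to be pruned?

10

A node on "31801477095"'s path can go only if nothing else ends at it or branches off below it.
The suffix "1801477095" (10 nodes) is used only by "31801477095"; the node for "3" still has the child "3", so pruning stops there.
Nodes removed: 10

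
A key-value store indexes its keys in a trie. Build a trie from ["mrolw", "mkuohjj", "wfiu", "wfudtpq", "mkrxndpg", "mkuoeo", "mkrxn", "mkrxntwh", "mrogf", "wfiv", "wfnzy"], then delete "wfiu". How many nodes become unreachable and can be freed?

A node on "wfiu"'s path can go only if nothing else ends at it or branches off below it.
The suffix "u" (1 node) is used only by "wfiu"; the node for "wfi" still has the child "v", so pruning stops there.
Nodes removed: 1

1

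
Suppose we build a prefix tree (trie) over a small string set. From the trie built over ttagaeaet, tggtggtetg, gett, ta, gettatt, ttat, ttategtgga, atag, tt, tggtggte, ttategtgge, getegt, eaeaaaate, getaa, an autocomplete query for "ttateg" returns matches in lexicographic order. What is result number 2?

ttategtgge

Words with prefix "ttateg", in lexicographic order: "ttategtgga", "ttategtgge"
The 2nd is ttategtgge.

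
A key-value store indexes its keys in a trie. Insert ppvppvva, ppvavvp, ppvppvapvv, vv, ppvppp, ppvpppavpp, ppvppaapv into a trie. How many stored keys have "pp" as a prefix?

6

Filter for entries beginning with "pp":
Words under "pp": ppvavvp, ppvppaapv, ppvppp, ppvpppavpp, ppvppvapvv, ppvppvva
Count: 6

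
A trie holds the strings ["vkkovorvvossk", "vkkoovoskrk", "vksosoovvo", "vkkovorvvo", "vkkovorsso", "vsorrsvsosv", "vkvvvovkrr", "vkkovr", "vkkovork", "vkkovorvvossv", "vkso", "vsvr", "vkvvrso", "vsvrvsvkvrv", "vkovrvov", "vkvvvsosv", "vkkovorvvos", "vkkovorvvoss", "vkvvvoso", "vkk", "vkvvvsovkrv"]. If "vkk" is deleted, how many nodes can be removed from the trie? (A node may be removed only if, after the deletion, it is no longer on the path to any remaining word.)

A node on "vkk"'s path can go only if nothing else ends at it or branches off below it.
Every node on "vkk" is still needed (e.g. by "vkkovorvvossk"), so nothing is freed.
Nodes removed: 0

0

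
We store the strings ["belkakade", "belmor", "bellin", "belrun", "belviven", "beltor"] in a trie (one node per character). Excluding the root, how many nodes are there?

Trie structure (* marks end of a word):
(root)
└─ b
   └─ e
      └─ l
         ├─ k
         │  └─ a
         │     └─ k
         │        └─ a
         │           └─ d
         │              └─ e *
         ├─ l
         │  └─ i
         │     └─ n *
         ├─ m
         │  └─ o
         │     └─ r *
         ├─ r
         │  └─ u
         │     └─ n *
         ├─ t
         │  └─ o
         │     └─ r *
         └─ v
            └─ i
               └─ v
                  └─ e
                     └─ n *
Counting every labelled node above: 26.

26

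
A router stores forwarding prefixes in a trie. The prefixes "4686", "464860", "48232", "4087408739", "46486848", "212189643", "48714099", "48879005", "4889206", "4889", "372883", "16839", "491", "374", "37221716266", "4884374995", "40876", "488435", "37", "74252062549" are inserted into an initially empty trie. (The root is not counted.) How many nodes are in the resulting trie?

91

Trace insertions, counting only characters that open a new branch:
  "4686" → 4 new (4, 6, 8, 6)
  "464860" → prefix "46" already present; 4 new (4, 8, 6, 0)
  "48232" → prefix "4" already present; 4 new (8, 2, 3, 2)
  "4087408739" → prefix "4" already present; 9 new (0, 8, 7, 4, 0, 8, 7, 3, 9)
  "46486848" → prefix "46486" already present; 3 new (8, 4, 8)
  "212189643" → 9 new (2, 1, 2, 1, 8, 9, 6, 4, 3)
  "48714099" → prefix "48" already present; 6 new (7, 1, 4, 0, 9, 9)
  "48879005" → prefix "48" already present; 6 new (8, 7, 9, 0, 0, 5)
  "4889206" → prefix "488" already present; 4 new (9, 2, 0, 6)
  "4889" → prefix "4889" already present; 0 new (none)
  "372883" → 6 new (3, 7, 2, 8, 8, 3)
  "16839" → 5 new (1, 6, 8, 3, 9)
  "491" → prefix "4" already present; 2 new (9, 1)
  "374" → prefix "37" already present; 1 new (4)
  "37221716266" → prefix "372" already present; 8 new (2, 1, 7, 1, 6, 2, 6, 6)
  "4884374995" → prefix "488" already present; 7 new (4, 3, 7, 4, 9, 9, 5)
  "40876" → prefix "4087" already present; 1 new (6)
  "488435" → prefix "48843" already present; 1 new (5)
  "37" → prefix "37" already present; 0 new (none)
  "74252062549" → 11 new (7, 4, 2, 5, 2, 0, 6, 2, 5, 4, 9)
Total nodes = 4 + 4 + 4 + 9 + 3 + 9 + 6 + 6 + 4 + 0 + 6 + 5 + 2 + 1 + 8 + 7 + 1 + 1 + 0 + 11 = 91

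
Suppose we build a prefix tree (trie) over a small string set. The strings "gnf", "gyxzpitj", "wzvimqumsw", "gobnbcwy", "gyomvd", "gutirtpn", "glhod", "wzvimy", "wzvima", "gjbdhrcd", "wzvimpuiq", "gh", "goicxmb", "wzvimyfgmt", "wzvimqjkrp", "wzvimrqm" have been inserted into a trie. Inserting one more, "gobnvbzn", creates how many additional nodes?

Walking "gobnvbzn" from the root, the first 4 characters ("gobn") follow existing edges; "v" is the first miss.
Each of the 4 remaining characters creates one node.

4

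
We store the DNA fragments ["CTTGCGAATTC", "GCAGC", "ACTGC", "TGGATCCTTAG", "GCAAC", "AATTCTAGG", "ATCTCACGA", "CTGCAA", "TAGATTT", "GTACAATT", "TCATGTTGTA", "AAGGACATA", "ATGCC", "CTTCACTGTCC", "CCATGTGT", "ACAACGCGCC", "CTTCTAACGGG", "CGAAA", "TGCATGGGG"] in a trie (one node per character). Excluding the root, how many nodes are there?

Trace insertions, counting only characters that open a new branch:
  "CTTGCGAATTC" → 11 new (C, T, T, G, C, G, A, A, T, T, C)
  "GCAGC" → 5 new (G, C, A, G, C)
  "ACTGC" → 5 new (A, C, T, G, C)
  "TGGATCCTTAG" → 11 new (T, G, G, A, T, C, C, T, T, A, G)
  "GCAAC" → prefix "GCA" already present; 2 new (A, C)
  "AATTCTAGG" → prefix "A" already present; 8 new (A, T, T, C, T, A, G, G)
  "ATCTCACGA" → prefix "A" already present; 8 new (T, C, T, C, A, C, G, A)
  "CTGCAA" → prefix "CT" already present; 4 new (G, C, A, A)
  "TAGATTT" → prefix "T" already present; 6 new (A, G, A, T, T, T)
  "GTACAATT" → prefix "G" already present; 7 new (T, A, C, A, A, T, T)
  "TCATGTTGTA" → prefix "T" already present; 9 new (C, A, T, G, T, T, G, T, A)
  "AAGGACATA" → prefix "AA" already present; 7 new (G, G, A, C, A, T, A)
  "ATGCC" → prefix "AT" already present; 3 new (G, C, C)
  "CTTCACTGTCC" → prefix "CTT" already present; 8 new (C, A, C, T, G, T, C, C)
  "CCATGTGT" → prefix "C" already present; 7 new (C, A, T, G, T, G, T)
  "ACAACGCGCC" → prefix "AC" already present; 8 new (A, A, C, G, C, G, C, C)
  "CTTCTAACGGG" → prefix "CTTC" already present; 7 new (T, A, A, C, G, G, G)
  "CGAAA" → prefix "C" already present; 4 new (G, A, A, A)
  "TGCATGGGG" → prefix "TG" already present; 7 new (C, A, T, G, G, G, G)
Total nodes = 11 + 5 + 5 + 11 + 2 + 8 + 8 + 4 + 6 + 7 + 9 + 7 + 3 + 8 + 7 + 8 + 7 + 4 + 7 = 127

127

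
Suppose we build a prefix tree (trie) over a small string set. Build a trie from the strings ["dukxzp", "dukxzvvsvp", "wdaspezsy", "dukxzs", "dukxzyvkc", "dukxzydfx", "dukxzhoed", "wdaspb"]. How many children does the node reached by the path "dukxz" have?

5

Follow the path "dukxz" to its node, then look at its outgoing edges.
Distinct next characters after "dukxz": h, p, s, v, y.
That node has 5 child edges.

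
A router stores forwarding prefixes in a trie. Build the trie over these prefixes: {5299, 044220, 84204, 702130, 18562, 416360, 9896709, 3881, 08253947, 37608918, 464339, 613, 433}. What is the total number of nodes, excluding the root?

Insert word by word; a character creates a node only if that edge doesn't already exist:
  "5299" → 4 new (5, 2, 9, 9)
  "044220" → 6 new (0, 4, 4, 2, 2, 0)
  "84204" → 5 new (8, 4, 2, 0, 4)
  "702130" → 6 new (7, 0, 2, 1, 3, 0)
  "18562" → 5 new (1, 8, 5, 6, 2)
  "416360" → 6 new (4, 1, 6, 3, 6, 0)
  "9896709" → 7 new (9, 8, 9, 6, 7, 0, 9)
  "3881" → 4 new (3, 8, 8, 1)
  "08253947" → prefix "0" already present; 7 new (8, 2, 5, 3, 9, 4, 7)
  "37608918" → prefix "3" already present; 7 new (7, 6, 0, 8, 9, 1, 8)
  "464339" → prefix "4" already present; 5 new (6, 4, 3, 3, 9)
  "613" → 3 new (6, 1, 3)
  "433" → prefix "4" already present; 2 new (3, 3)
Total nodes = 4 + 6 + 5 + 6 + 5 + 6 + 7 + 4 + 7 + 7 + 5 + 3 + 2 = 67

67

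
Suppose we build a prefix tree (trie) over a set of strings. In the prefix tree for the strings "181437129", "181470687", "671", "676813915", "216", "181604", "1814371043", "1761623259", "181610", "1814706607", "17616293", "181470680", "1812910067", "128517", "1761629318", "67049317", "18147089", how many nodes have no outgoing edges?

16

Leaves are exactly the stored words that no other stored word extends.
Those words: "128517", "1761623259", "1761629318", "1812910067", "1814371043", "181437129", "1814706607", "181470680", "181470687", "18147089", "181604", "181610", "216", "67049317", "671", "676813915"
Leaf count: 16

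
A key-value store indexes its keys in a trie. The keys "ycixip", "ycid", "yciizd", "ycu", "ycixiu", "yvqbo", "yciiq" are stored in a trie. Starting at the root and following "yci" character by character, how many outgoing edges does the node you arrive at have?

3

The children of the "yci" node are the distinct next characters among strings starting with "yci".
Distinct next characters after "yci": d, i, x.
That node has 3 child edges.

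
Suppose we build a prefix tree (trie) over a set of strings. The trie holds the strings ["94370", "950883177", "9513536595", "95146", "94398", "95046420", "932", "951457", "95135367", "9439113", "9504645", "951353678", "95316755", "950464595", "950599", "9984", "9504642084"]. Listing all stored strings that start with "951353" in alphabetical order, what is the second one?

Filter for "951353…" and sort: "9513536595", "95135367", "951353678"
Position 2: 95135367

95135367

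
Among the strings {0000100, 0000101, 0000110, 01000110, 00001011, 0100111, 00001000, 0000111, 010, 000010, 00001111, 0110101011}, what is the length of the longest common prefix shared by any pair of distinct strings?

7

Look for the deepest trie node that still has at least two words in its subtree.
e.g. "0000100" and "00001000" share the prefix "0000100" of length 7; no pair shares a longer one.
Longest shared-prefix length: 7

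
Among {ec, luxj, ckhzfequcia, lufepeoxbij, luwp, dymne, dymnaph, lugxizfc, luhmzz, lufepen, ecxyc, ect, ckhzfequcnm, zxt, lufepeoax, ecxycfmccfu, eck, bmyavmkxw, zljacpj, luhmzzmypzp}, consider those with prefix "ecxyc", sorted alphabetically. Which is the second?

Filter for "ecxyc…" and sort: "ecxyc", "ecxycfmccfu"
The 2nd is ecxycfmccfu.

ecxycfmccfu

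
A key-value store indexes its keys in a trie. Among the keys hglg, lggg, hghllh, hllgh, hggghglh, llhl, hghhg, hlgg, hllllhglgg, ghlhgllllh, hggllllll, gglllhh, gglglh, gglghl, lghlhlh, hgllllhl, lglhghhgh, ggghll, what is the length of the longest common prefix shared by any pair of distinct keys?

Look for the deepest trie node that still has at least two words in its subtree.
"gglghl" and "gglglh" agree on "gglg" (4 characters) before diverging; nothing deeper is shared.
Longest shared-prefix length: 4

4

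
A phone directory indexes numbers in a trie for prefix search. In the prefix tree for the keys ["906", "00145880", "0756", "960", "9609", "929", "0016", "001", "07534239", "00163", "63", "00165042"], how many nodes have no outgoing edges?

A leaf is a node with no children — equivalently, the end of a word that is not a proper prefix of any other stored word.
Those words: "00145880", "00163", "00165042", "07534239", "0756", "63", "906", "929", "9609"
Leaf count: 9

9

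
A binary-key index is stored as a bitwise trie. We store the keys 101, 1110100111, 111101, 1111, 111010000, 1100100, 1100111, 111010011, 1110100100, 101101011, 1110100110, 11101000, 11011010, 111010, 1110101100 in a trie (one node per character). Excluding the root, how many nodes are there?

Count nodes per top-level branch (shared prefixes stored once):
  '1'-branch (101, 101101011, 1100100, 1100111, 11011010, 111010, 11101000, 111010000, 1110100100, 111010011, 1110100110, 1110100111, 1110101100, 1111, 111101): 42 nodes
Sum: 42

42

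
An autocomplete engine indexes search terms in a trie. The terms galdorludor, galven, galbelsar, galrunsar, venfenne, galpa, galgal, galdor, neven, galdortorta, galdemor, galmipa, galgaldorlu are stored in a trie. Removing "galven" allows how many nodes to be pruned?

Walk "galven" from the leaf back toward the root, removing each node that no remaining word uses.
The suffix "ven" (3 nodes) is used only by "galven"; the node for "gal" still has the child "d", so pruning stops there.
Nodes removed: 3

3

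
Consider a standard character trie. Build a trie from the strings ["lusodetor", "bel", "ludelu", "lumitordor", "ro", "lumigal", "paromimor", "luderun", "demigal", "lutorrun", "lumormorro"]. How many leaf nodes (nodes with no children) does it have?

A leaf is a node with no children — equivalently, the end of a word that is not a proper prefix of any other stored word.
Those words: "bel", "demigal", "ludelu", "luderun", "lumigal", "lumitordor", "lumormorro", "lusodetor", "lutorrun", "paromimor", "ro"
Leaf count: 11

11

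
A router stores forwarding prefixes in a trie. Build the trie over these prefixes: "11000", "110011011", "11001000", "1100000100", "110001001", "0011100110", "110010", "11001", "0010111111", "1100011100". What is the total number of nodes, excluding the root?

Count nodes per top-level branch (shared prefixes stored once):
  '0'-branch (0010111111, 0011100110): 17 nodes
  '1'-branch (11000, 1100000100, 110001001, 1100011100, 11001, 110010, 11001000, 110011011): 26 nodes
Sum: 43

43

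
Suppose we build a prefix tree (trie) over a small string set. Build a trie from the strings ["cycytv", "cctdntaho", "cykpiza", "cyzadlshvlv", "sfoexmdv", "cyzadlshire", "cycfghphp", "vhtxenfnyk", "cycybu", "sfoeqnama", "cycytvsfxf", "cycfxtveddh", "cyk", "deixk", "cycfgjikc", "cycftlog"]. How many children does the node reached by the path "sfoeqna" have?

1

Walk "sfoeqna" from the root, arriving at one node.
Distinct next characters after "sfoeqna": m.
That node has 1 child edge.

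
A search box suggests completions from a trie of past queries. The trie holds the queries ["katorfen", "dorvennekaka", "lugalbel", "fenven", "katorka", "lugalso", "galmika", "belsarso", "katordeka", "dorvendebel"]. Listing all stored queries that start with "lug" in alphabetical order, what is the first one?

lugalbel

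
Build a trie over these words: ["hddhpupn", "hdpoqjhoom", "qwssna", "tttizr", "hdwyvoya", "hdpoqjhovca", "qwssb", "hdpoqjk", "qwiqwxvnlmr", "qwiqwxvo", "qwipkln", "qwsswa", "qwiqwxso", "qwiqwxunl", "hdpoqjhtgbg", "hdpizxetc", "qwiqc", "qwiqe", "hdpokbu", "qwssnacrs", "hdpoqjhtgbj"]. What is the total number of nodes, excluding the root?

79

Trace insertions, counting only characters that open a new branch:
  "hddhpupn" → 8 new (h, d, d, h, p, u, p, n)
  "hdpoqjhoom" → prefix "hd" already present; 8 new (p, o, q, j, h, o, o, m)
  "qwssna" → 6 new (q, w, s, s, n, a)
  "tttizr" → 6 new (t, t, t, i, z, r)
  "hdwyvoya" → prefix "hd" already present; 6 new (w, y, v, o, y, a)
  "hdpoqjhovca" → prefix "hdpoqjho" already present; 3 new (v, c, a)
  "qwssb" → prefix "qwss" already present; 1 new (b)
  "hdpoqjk" → prefix "hdpoqj" already present; 1 new (k)
  "qwiqwxvnlmr" → prefix "qw" already present; 9 new (i, q, w, x, v, n, l, m, r)
  "qwiqwxvo" → prefix "qwiqwxv" already present; 1 new (o)
  "qwipkln" → prefix "qwi" already present; 4 new (p, k, l, n)
  "qwsswa" → prefix "qwss" already present; 2 new (w, a)
  "qwiqwxso" → prefix "qwiqwx" already present; 2 new (s, o)
  "qwiqwxunl" → prefix "qwiqwx" already present; 3 new (u, n, l)
  "hdpoqjhtgbg" → prefix "hdpoqjh" already present; 4 new (t, g, b, g)
  "hdpizxetc" → prefix "hdp" already present; 6 new (i, z, x, e, t, c)
  "qwiqc" → prefix "qwiq" already present; 1 new (c)
  "qwiqe" → prefix "qwiq" already present; 1 new (e)
  "hdpokbu" → prefix "hdpo" already present; 3 new (k, b, u)
  "qwssnacrs" → prefix "qwssna" already present; 3 new (c, r, s)
  "hdpoqjhtgbj" → prefix "hdpoqjhtgb" already present; 1 new (j)
Total nodes = 8 + 8 + 6 + 6 + 6 + 3 + 1 + 1 + 9 + 1 + 4 + 2 + 2 + 3 + 4 + 6 + 1 + 1 + 3 + 3 + 1 = 79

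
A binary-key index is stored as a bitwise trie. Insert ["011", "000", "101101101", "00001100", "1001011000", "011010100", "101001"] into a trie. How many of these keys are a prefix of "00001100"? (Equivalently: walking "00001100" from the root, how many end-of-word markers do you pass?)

2

Walk "00001100" from the root; an end-of-word marker is hit whenever a stored word is a prefix of "00001100".
Prefixes of the query that are stored words: "000", "00001100"
Count: 2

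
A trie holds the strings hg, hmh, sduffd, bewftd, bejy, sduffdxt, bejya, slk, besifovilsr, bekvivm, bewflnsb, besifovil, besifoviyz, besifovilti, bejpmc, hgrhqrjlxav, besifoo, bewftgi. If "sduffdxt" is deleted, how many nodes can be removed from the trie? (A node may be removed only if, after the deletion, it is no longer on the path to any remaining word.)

A node on "sduffdxt"'s path can go only if nothing else ends at it or branches off below it.
The suffix "xt" (2 nodes) is used only by "sduffdxt"; "sduffd" is itself a stored word, so pruning stops there.
Nodes removed: 2

2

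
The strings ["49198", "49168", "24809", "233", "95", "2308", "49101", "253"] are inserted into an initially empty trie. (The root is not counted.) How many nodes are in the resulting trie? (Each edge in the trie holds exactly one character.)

22

Trie structure (* marks end of a word):
(root)
├─ 2
│  ├─ 3
│  │  ├─ 0
│  │  │  └─ 8 *
│  │  └─ 3 *
│  ├─ 4
│  │  └─ 8
│  │     └─ 0
│  │        └─ 9 *
│  └─ 5
│     └─ 3 *
├─ 4
│  └─ 9
│     └─ 1
│        ├─ 0
│        │  └─ 1 *
│        ├─ 6
│        │  └─ 8 *
│        └─ 9
│           └─ 8 *
└─ 9
   └─ 5 *
Counting every labelled node above: 22.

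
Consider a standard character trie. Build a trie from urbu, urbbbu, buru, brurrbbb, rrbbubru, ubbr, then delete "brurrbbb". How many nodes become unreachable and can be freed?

Walk "brurrbbb" from the leaf back toward the root, removing each node that no remaining word uses.
The suffix "rurrbbb" (7 nodes) is used only by "brurrbbb"; the node for "b" still has the child "u", so pruning stops there.
Nodes removed: 7

7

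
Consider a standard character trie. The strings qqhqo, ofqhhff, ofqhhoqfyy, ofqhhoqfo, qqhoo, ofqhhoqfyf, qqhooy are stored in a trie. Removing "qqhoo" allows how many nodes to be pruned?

0

A node on "qqhoo"'s path can go only if nothing else ends at it or branches off below it.
Every node on "qqhoo" is still needed (e.g. by "qqhooy"), so nothing is freed.
Nodes removed: 0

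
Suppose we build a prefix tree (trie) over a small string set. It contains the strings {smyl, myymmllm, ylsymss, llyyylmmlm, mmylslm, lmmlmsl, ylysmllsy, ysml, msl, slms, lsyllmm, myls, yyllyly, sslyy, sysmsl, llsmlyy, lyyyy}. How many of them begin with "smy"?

1

Traverse to the node for "smy", then collect every word in that subtree.
Matches: "smyl"
Count: 1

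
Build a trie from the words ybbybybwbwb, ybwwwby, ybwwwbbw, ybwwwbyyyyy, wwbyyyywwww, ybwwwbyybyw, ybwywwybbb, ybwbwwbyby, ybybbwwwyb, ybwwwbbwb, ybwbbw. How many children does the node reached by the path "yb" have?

Walk "yb" from the root, arriving at one node.
Distinct next characters after "yb": b, w, y.
That node has 3 child edges.

3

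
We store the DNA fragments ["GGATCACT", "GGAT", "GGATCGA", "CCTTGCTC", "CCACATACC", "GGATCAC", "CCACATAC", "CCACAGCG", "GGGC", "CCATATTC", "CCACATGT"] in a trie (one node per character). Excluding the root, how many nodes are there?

37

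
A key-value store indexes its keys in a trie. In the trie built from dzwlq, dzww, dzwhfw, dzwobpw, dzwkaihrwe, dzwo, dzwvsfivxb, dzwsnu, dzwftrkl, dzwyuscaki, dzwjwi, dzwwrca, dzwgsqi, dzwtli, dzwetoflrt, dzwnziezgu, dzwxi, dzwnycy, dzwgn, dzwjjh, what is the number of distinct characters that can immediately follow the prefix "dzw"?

15

Follow the path "dzw" to its node, then look at its outgoing edges.
Distinct next characters after "dzw": e, f, g, h, j, k, l, n, o, s, t, v, w, x, y.
That node has 15 child edges.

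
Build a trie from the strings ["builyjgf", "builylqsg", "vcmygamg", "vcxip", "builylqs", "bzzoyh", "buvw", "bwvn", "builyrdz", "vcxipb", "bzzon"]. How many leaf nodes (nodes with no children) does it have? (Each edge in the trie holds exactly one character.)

9

Leaves are exactly the stored words that no other stored word extends.
Those words: "builyjgf", "builylqsg", "builyrdz", "buvw", "bwvn", "bzzon", "bzzoyh", "vcmygamg", "vcxipb"
Leaf count: 9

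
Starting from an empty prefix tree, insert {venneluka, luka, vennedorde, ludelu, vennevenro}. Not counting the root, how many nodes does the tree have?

For each word, the new-node count is its length minus the longest prefix already in the trie:
  "venneluka" → 9 new (v, e, n, n, e, l, u, k, a)
  "luka" → 4 new (l, u, k, a)
  "vennedorde" → prefix "venne" already present; 5 new (d, o, r, d, e)
  "ludelu" → prefix "lu" already present; 4 new (d, e, l, u)
  "vennevenro" → prefix "venne" already present; 5 new (v, e, n, r, o)
Total nodes = 9 + 4 + 5 + 4 + 5 = 27

27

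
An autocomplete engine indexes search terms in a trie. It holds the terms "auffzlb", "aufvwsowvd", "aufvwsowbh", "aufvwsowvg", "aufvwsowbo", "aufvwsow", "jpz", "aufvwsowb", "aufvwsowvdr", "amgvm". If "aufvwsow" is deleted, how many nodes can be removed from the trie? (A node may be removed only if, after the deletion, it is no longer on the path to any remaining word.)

After clearing the end-marker at "aufvwsow", prune upward until reaching a node still needed by another word.
Every node on "aufvwsow" is still needed (e.g. by "aufvwsowvd"), so nothing is freed.
Nodes removed: 0

0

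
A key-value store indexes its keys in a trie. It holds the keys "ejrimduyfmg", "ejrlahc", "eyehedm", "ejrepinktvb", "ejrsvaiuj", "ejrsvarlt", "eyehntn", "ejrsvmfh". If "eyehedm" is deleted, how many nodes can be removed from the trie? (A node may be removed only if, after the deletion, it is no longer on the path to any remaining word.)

A node on "eyehedm"'s path can go only if nothing else ends at it or branches off below it.
The suffix "edm" (3 nodes) is used only by "eyehedm"; the node for "eyeh" still has the child "n", so pruning stops there.
Nodes removed: 3

3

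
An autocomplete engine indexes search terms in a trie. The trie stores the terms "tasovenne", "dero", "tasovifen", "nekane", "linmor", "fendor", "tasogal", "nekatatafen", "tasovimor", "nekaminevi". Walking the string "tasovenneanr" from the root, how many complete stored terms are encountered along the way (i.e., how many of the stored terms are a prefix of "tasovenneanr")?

1

Traverse "tasovenneanr" character by character; count nodes along the way that are marked as word ends.
Prefixes of the query that are stored words: "tasovenne"
Count: 1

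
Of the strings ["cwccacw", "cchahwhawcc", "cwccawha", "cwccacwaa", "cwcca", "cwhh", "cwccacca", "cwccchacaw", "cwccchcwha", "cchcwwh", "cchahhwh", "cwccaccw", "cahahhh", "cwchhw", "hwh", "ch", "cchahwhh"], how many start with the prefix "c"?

Walk to "c"; the words in its subtree are exactly those with that prefix.
Matches: "cahahhh", "cchahhwh", "cchahwhawcc", "cchahwhh", "cchcwwh", "ch", "cwcca", "cwccacca", "cwccaccw", "cwccacw", "cwccacwaa", "cwccawha", "cwccchacaw", "cwccchcwha", "cwchhw", "cwhh"
Count: 16

16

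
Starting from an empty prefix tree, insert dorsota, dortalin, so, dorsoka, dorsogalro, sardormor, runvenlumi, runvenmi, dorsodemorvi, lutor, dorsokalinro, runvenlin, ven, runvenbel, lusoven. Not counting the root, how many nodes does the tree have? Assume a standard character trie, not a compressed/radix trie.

For each word, the new-node count is its length minus the longest prefix already in the trie:
  "dorsota" → 7 new (d, o, r, s, o, t, a)
  "dortalin" → prefix "dor" already present; 5 new (t, a, l, i, n)
  "so" → 2 new (s, o)
  "dorsoka" → prefix "dorso" already present; 2 new (k, a)
  "dorsogalro" → prefix "dorso" already present; 5 new (g, a, l, r, o)
  "sardormor" → prefix "s" already present; 8 new (a, r, d, o, r, m, o, r)
  "runvenlumi" → 10 new (r, u, n, v, e, n, l, u, m, i)
  "runvenmi" → prefix "runven" already present; 2 new (m, i)
  "dorsodemorvi" → prefix "dorso" already present; 7 new (d, e, m, o, r, v, i)
  "lutor" → 5 new (l, u, t, o, r)
  "dorsokalinro" → prefix "dorsoka" already present; 5 new (l, i, n, r, o)
  "runvenlin" → prefix "runvenl" already present; 2 new (i, n)
  "ven" → 3 new (v, e, n)
  "runvenbel" → prefix "runven" already present; 3 new (b, e, l)
  "lusoven" → prefix "lu" already present; 5 new (s, o, v, e, n)
Total nodes = 7 + 5 + 2 + 2 + 5 + 8 + 10 + 2 + 7 + 5 + 5 + 2 + 3 + 3 + 5 = 71

71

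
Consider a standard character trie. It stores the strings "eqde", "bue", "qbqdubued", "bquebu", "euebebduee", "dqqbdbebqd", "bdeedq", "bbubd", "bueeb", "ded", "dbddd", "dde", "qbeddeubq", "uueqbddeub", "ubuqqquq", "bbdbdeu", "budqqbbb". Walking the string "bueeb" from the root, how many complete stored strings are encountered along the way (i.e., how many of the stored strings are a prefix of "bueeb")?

Check each prefix of "bueeb" against the stored set — each match is an end-marker on the path.
Prefixes of the query that are stored words: "bue", "bueeb"
Count: 2

2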